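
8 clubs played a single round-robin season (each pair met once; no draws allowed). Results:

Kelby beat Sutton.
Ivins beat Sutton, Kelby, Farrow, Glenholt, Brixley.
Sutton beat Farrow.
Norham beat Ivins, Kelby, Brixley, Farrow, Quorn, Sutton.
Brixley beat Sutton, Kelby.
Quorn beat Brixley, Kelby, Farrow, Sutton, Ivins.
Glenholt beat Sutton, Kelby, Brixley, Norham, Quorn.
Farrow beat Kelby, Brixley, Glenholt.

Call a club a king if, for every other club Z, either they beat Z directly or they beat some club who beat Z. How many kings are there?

3

Sutton cannot reach Norham, Quorn, Ivins in two steps.
Brixley cannot reach Glenholt, Norham, Quorn, Ivins in two steps.
Glenholt reaches everyone (king).
Norham reaches everyone (king).
Quorn cannot reach Norham in two steps.
Farrow cannot reach Ivins in two steps.
Kelby cannot reach Brixley, Glenholt, Norham, Quorn, Ivins in two steps.
Ivins reaches everyone (king).
Kings: Glenholt, Norham, Ivins — 3.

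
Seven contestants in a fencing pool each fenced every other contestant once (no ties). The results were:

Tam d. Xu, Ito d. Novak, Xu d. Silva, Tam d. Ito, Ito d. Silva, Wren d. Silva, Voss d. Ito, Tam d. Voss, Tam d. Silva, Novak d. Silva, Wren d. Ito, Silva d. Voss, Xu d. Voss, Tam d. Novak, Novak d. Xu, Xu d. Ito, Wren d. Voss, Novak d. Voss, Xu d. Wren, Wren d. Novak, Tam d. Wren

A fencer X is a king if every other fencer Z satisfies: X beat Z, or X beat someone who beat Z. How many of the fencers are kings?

Wren cannot reach Tam in two steps.
Ito cannot reach Wren, Tam in two steps.
Novak cannot reach Tam in two steps.
Silva cannot reach Wren, Novak, Tam, Xu in two steps.
Tam reaches everyone (king).
Xu cannot reach Tam in two steps.
Voss cannot reach Wren, Tam, Xu in two steps.
Kings: Tam — 1.

1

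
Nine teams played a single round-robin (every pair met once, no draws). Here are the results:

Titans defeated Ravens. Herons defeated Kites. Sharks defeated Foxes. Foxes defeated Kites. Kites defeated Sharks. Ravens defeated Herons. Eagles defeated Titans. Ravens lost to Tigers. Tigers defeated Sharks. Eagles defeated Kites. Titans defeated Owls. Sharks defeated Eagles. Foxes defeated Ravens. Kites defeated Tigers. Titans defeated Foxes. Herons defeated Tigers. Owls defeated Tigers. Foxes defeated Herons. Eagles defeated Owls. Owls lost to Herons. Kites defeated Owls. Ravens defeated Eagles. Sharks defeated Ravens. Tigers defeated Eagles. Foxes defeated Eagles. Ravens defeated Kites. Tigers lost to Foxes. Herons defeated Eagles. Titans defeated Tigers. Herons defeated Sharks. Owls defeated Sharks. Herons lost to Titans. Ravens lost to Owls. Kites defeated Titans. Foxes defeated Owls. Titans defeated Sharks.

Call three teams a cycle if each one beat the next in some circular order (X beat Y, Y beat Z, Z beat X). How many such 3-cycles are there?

23

Win totals: Foxes 6, Sharks 3, Herons 5, Titans 6, Owls 3, Eagles 3, Ravens 3, Tigers 3, Kites 4.
A team with w wins dominates both others in C(w,2) triples; summing gives 15 + 3 + 10 + 15 + 3 + 3 + 3 + 3 + 6 = 61 transitive triples.
Total triples C(9,3) = 84, so cyclic triples = 84 − 61 = 23.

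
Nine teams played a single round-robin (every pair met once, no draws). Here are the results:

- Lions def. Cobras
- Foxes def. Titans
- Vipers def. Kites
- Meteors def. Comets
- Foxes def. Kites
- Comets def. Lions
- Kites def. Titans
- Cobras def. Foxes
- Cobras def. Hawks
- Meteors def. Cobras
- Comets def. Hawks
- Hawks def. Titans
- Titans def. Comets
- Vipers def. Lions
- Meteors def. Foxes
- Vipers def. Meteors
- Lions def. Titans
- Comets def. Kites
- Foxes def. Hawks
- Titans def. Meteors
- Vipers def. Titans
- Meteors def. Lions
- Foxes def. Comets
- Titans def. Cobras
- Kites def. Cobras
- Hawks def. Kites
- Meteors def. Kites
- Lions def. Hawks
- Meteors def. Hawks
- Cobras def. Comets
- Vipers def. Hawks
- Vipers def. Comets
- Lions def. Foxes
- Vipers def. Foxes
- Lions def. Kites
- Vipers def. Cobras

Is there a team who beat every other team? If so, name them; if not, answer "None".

Vipers

Vipers has 8 wins out of 8 opponents — a perfect record.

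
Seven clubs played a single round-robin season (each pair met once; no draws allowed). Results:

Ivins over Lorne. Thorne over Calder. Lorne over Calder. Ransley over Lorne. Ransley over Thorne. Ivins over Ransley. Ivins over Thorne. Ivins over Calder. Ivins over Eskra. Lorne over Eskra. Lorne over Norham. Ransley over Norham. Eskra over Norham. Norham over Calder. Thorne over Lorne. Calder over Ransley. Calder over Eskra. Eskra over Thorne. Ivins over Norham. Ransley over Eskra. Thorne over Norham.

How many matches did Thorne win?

3

Thorne's results: beat Calder, Lorne, Norham; lost to Ivins, Ransley, Eskra.
That is 3 wins.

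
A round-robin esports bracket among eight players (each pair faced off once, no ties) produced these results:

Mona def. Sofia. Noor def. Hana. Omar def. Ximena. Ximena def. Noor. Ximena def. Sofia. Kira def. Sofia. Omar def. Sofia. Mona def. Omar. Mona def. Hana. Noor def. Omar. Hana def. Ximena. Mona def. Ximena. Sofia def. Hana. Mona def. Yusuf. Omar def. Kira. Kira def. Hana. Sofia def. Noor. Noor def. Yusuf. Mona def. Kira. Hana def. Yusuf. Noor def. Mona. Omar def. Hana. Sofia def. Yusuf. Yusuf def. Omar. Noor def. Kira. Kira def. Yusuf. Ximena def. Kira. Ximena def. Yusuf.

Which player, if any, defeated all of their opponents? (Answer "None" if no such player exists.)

Highest win total is Mona with 6 (out of 7 possible).
Mona lost to Noor, so no player went undefeated.

None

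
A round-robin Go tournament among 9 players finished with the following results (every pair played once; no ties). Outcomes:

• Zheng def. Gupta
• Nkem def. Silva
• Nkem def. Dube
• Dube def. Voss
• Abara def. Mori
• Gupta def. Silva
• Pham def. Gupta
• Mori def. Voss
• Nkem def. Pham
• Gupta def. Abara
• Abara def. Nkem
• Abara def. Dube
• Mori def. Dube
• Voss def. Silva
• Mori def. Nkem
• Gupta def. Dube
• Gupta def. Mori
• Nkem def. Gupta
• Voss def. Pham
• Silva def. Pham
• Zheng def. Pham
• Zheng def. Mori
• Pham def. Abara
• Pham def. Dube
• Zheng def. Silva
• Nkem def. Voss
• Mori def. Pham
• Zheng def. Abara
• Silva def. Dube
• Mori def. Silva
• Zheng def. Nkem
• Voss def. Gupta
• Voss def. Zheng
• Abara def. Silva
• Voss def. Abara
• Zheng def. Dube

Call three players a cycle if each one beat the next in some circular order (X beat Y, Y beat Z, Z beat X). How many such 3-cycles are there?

17

Win totals: Zheng 7, Voss 5, Mori 5, Pham 3, Nkem 5, Dube 1, Silva 2, Abara 4, Gupta 4.
A player with w wins dominates both others in C(w,2) triples; summing gives 21 + 10 + 10 + 3 + 10 + 0 + 1 + 6 + 6 = 67 transitive triples.
Total triples C(9,3) = 84, so cyclic triples = 84 − 67 = 17.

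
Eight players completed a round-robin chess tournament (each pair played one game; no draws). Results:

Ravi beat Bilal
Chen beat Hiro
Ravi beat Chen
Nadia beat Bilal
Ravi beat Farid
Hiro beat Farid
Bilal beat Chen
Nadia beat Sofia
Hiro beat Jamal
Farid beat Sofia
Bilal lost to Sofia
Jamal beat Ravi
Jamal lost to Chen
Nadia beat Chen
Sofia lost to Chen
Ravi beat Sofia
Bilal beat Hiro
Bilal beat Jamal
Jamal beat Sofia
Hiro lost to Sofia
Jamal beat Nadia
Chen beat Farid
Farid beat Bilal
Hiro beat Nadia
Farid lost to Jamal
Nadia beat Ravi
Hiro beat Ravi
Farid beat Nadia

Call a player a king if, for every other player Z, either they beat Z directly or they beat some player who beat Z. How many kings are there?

Farid reaches everyone (king).
Ravi reaches everyone (king).
Nadia reaches everyone (king).
Hiro reaches everyone (king).
Sofia reaches everyone (king).
Jamal reaches everyone (king).
Bilal reaches everyone (king).
Chen reaches everyone (king).
Kings: Farid, Ravi, Nadia, Hiro, Sofia, Jamal, Bilal, Chen — 8.

8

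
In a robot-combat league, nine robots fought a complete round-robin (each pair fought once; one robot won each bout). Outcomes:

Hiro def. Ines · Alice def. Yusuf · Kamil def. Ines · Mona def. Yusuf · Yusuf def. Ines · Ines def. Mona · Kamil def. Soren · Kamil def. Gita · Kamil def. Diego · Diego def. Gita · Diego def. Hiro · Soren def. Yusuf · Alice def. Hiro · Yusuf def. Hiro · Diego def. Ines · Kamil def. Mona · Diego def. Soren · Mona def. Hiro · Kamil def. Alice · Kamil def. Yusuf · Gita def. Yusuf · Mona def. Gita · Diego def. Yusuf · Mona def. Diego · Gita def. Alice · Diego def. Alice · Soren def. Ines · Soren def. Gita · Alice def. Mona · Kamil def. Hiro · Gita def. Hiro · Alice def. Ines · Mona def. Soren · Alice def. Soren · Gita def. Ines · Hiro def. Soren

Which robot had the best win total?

Kamil

Win totals: Ines 1, Mona 5, Yusuf 2, Kamil 8, Gita 4, Soren 3, Alice 5, Hiro 2, Diego 6.
Kamil leads with 8 wins (next highest: 6).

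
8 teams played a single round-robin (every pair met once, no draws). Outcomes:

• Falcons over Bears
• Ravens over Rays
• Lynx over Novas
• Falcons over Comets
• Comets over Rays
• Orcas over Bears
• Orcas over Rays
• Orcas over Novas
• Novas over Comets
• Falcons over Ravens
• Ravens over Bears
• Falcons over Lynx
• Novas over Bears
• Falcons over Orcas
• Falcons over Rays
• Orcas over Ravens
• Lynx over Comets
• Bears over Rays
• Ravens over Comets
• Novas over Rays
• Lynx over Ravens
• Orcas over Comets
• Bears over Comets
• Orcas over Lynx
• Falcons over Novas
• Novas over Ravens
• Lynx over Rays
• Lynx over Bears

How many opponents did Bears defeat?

Bears' results: beat Comets, Rays; lost to Novas, Lynx, Falcons, Ravens, Orcas.
That is 2 wins.

2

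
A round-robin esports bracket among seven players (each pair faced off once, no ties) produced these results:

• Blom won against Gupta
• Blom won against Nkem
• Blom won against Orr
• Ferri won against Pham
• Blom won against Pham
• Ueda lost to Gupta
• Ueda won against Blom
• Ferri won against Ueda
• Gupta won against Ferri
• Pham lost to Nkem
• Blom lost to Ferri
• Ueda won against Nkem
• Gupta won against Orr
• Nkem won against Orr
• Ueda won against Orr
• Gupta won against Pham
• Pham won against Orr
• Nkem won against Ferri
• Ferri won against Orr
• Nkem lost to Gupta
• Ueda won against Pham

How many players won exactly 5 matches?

Win totals: Orr 0, Ueda 4, Ferri 4, Pham 1, Nkem 3, Blom 4, Gupta 5.
Exactly 5: Gupta — 1 player.

1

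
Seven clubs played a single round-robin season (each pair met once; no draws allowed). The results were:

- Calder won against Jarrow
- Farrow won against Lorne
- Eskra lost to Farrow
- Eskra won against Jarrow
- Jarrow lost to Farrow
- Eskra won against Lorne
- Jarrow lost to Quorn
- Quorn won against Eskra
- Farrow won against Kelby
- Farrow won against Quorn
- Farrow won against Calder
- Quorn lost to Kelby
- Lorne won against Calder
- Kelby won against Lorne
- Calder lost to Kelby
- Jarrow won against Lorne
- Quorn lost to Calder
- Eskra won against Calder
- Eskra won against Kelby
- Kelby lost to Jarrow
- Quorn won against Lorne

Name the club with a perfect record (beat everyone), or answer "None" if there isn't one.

Farrow has 6 wins out of 6 opponents — a perfect record.

Farrow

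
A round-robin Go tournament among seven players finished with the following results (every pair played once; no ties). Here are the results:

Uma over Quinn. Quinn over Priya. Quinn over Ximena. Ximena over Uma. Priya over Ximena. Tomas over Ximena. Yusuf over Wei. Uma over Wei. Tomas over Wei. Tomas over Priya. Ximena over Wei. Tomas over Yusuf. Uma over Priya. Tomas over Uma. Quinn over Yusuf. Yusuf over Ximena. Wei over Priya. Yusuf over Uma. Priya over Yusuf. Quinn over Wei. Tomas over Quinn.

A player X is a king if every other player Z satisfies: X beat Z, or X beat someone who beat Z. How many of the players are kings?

1

Wei cannot reach Quinn, Uma, Tomas in two steps.
Ximena cannot reach Yusuf, Tomas in two steps.
Priya cannot reach Quinn, Tomas in two steps.
Yusuf cannot reach Tomas in two steps.
Quinn cannot reach Tomas in two steps.
Uma cannot reach Tomas in two steps.
Tomas reaches everyone (king).
Kings: Tomas — 1.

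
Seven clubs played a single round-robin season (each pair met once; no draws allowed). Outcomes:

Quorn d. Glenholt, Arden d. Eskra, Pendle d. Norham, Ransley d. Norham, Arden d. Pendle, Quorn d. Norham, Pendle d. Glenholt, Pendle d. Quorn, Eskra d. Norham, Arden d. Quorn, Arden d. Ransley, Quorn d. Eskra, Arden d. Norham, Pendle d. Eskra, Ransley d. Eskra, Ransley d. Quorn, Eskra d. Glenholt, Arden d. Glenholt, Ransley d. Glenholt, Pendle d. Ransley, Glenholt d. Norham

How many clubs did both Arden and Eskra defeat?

Arden beat: Norham, Glenholt, Ransley, Quorn, Eskra, Pendle.
Eskra beat: Norham, Glenholt.
Both beat: Norham, Glenholt — 2.

2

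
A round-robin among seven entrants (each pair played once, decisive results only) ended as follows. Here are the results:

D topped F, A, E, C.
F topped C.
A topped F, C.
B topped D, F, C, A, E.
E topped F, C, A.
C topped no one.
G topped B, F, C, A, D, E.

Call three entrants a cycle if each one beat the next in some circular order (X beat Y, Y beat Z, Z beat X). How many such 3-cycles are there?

0

Win totals: A 2, B 5, C 0, D 4, E 3, F 1, G 6.
An entrant with w wins dominates both others in C(w,2) triples; summing gives 1 + 10 + 0 + 6 + 3 + 0 + 15 = 35 transitive triples.
Total triples C(7,3) = 35, so cyclic triples = 35 − 35 = 0.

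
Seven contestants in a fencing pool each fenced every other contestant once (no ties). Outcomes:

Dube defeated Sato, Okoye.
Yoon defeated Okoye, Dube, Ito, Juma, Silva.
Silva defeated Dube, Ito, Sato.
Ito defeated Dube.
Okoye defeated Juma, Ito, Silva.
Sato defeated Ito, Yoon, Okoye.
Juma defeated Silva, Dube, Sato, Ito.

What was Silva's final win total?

Silva's results: beat Sato, Dube, Ito; lost to Juma, Yoon, Okoye.
That is 3 wins.

3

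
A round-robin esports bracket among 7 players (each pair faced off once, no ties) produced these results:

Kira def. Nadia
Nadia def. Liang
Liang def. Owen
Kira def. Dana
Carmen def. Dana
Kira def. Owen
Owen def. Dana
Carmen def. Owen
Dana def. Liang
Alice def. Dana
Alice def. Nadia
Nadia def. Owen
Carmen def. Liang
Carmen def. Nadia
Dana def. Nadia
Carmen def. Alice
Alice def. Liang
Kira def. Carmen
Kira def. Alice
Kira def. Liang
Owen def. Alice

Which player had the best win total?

Win totals: Nadia 2, Kira 6, Dana 2, Liang 1, Carmen 5, Owen 2, Alice 3.
Kira leads with 6 wins (next highest: 5).

Kira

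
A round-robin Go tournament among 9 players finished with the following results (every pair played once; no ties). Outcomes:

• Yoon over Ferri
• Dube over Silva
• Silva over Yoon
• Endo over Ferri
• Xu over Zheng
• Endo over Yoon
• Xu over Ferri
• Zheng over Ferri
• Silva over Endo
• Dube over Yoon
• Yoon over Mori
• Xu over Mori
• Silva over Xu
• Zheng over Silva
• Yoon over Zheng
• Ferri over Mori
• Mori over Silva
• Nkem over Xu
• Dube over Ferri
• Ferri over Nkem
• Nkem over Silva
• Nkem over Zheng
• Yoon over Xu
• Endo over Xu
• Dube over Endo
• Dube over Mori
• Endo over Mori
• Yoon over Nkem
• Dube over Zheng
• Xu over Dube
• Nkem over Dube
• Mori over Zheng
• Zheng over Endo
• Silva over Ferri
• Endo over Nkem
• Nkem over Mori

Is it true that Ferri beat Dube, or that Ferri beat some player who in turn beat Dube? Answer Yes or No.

Ferri did not beat Dube directly.
Ferri beat Nkem, Mori. Of those, Nkem beat Dube.

Yes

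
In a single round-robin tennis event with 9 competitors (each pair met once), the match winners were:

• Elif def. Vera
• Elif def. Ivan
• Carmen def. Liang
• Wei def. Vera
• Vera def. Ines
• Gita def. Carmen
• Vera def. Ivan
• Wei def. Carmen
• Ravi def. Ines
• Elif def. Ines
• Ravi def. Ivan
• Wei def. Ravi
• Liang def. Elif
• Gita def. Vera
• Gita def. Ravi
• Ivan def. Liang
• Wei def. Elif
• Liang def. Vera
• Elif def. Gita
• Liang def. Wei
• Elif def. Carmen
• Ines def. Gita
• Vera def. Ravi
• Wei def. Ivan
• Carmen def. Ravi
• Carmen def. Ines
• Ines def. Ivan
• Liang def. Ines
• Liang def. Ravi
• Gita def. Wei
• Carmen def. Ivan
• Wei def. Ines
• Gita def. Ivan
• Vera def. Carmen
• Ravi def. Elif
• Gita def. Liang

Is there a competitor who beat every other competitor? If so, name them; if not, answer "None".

None

Highest win total is Wei with 6 (out of 8 possible).
Wei lost to Gita, Liang, so no competitor went undefeated.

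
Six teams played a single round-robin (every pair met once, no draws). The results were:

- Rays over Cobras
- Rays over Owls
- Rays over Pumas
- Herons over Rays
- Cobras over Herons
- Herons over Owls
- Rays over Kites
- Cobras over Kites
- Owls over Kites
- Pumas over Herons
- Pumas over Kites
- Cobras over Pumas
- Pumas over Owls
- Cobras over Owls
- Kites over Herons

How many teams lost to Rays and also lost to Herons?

1

Rays beat: Cobras, Owls, Kites, Pumas.
Herons beat: Owls, Rays.
Both beat: Owls — 1.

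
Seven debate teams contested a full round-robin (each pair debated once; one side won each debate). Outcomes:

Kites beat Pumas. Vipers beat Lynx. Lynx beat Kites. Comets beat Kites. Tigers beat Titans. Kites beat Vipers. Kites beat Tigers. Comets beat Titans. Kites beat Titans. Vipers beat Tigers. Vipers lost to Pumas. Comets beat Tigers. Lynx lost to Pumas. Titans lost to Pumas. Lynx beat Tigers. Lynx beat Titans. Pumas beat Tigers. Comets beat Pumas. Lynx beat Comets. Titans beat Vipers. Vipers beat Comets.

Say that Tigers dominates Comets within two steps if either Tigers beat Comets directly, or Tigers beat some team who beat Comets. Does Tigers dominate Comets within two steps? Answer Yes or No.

Tigers did not beat Comets directly.
Tigers beat Titans, but each of them lost to Comets. No two-step path.

No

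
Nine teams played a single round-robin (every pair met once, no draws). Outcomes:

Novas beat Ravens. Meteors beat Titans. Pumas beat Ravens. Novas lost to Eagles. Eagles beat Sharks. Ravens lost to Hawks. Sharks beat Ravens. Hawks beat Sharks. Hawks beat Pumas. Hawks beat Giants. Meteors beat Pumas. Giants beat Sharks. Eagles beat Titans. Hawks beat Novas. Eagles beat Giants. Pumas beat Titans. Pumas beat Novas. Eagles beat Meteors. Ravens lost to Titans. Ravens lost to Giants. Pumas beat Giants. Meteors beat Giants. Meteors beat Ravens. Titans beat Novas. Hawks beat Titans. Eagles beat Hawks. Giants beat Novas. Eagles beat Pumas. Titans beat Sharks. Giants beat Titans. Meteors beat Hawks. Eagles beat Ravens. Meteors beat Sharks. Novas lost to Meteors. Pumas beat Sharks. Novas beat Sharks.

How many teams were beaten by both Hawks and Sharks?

1

Hawks beat: Titans, Novas, Giants, Sharks, Ravens, Pumas.
Sharks beat: Ravens.
Both beat: Ravens — 1.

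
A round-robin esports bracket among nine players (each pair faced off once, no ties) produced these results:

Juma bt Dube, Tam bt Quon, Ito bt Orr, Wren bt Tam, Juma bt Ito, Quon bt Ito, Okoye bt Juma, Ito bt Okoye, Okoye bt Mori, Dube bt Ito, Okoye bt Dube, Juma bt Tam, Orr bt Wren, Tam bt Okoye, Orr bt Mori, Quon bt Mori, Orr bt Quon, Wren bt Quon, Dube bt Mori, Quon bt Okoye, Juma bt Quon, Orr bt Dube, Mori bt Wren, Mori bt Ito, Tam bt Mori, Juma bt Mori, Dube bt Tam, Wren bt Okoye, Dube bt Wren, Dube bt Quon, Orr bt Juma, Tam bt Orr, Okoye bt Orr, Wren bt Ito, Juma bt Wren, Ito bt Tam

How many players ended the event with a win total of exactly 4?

Win totals: Okoye 4, Ito 3, Orr 5, Dube 5, Quon 3, Wren 4, Tam 4, Juma 6, Mori 2.
Exactly 4: Okoye, Wren, Tam — 3 players.

3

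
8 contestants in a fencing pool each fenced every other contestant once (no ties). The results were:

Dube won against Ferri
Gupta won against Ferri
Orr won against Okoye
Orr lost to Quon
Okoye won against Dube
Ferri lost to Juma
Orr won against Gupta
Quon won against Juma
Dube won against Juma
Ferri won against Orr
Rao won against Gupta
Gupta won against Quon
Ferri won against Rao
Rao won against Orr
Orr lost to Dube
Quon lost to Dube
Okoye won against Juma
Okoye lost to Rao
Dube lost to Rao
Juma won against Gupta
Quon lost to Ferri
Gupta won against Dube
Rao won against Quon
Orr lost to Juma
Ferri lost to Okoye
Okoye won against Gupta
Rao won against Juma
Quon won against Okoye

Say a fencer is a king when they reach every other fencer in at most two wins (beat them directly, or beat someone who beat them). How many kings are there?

Dube reaches everyone (king).
Gupta reaches everyone (king).
Rao reaches everyone (king).
Okoye reaches everyone (king).
Ferri reaches everyone (king).
Orr cannot reach Rao in two steps.
Quon cannot reach Rao in two steps.
Juma reaches everyone (king).
Kings: Dube, Gupta, Rao, Okoye, Ferri, Juma — 6.

6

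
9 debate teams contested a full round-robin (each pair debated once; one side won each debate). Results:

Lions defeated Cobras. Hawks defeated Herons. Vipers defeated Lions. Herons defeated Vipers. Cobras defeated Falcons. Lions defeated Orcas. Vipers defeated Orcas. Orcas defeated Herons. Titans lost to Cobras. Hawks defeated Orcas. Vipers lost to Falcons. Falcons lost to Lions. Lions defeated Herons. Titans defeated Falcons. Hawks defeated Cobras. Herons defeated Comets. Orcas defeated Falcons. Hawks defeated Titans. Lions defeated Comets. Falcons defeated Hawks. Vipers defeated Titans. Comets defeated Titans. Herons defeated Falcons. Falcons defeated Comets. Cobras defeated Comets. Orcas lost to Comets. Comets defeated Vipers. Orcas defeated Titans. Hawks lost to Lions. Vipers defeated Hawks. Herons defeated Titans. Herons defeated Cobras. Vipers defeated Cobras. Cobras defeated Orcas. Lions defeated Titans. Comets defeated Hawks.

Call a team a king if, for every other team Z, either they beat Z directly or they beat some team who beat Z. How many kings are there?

Herons reaches everyone (king).
Titans cannot reach Herons, Orcas, Lions, Cobras in two steps.
Orcas cannot reach Lions in two steps.
Lions reaches everyone (king).
Hawks cannot reach Lions in two steps.
Comets reaches everyone (king).
Falcons reaches everyone (king).
Cobras cannot reach Lions in two steps.
Vipers reaches everyone (king).
Kings: Herons, Lions, Comets, Falcons, Vipers — 5.

5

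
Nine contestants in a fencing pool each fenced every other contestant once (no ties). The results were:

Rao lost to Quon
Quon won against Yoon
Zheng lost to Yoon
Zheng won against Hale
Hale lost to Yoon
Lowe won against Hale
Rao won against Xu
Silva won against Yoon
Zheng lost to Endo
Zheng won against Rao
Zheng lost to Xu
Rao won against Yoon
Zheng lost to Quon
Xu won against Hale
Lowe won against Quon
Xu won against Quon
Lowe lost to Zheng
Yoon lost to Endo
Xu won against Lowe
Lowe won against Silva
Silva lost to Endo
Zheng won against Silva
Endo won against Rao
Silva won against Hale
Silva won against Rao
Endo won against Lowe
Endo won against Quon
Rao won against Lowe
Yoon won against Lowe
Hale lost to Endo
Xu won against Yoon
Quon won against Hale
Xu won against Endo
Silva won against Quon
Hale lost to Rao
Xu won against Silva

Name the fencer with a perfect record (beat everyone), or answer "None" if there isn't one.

Highest win total is Xu with 7 (out of 8 possible).
Xu lost to Rao, so no fencer went undefeated.

None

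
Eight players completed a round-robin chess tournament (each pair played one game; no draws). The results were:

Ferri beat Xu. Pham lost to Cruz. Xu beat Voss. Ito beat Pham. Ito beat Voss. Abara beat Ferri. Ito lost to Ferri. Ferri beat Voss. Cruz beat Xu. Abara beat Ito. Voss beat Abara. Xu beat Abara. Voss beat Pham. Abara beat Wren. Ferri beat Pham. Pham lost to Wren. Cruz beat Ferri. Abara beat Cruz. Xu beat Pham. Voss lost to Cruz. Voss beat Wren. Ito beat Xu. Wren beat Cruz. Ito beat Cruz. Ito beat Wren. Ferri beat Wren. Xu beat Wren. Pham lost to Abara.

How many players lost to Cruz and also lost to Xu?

2

Cruz beat: Xu, Ferri, Voss, Pham.
Xu beat: Voss, Abara, Pham, Wren.
Both beat: Voss, Pham — 2.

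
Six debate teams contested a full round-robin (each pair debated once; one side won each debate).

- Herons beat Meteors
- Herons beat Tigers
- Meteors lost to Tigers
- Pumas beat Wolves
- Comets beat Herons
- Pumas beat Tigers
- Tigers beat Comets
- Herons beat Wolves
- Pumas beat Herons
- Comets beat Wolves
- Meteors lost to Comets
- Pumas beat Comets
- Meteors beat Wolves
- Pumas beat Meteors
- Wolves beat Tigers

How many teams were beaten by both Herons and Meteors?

1

Herons beat: Tigers, Wolves, Meteors.
Meteors beat: Wolves.
Both beat: Wolves — 1.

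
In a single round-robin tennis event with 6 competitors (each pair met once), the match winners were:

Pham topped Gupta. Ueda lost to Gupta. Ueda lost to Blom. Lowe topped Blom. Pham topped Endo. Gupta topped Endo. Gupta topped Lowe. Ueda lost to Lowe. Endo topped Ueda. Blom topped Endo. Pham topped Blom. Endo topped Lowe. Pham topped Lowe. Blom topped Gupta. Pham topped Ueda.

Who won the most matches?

Win totals: Lowe 2, Ueda 0, Pham 5, Blom 3, Endo 2, Gupta 3.
Pham leads with 5 wins (next highest: 3).

Pham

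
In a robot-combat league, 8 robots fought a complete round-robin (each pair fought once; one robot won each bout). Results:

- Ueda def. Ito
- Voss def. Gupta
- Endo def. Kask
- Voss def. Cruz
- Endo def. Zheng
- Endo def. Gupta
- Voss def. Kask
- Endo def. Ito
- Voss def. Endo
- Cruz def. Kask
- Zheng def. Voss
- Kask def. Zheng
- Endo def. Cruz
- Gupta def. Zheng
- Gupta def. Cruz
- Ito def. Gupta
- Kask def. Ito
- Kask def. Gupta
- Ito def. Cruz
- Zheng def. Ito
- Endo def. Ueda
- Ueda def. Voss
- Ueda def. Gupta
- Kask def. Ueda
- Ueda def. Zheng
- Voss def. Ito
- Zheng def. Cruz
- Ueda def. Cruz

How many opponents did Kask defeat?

4

Kask's results: beat Ito, Gupta, Ueda, Zheng; lost to Endo, Cruz, Voss.
That is 4 wins.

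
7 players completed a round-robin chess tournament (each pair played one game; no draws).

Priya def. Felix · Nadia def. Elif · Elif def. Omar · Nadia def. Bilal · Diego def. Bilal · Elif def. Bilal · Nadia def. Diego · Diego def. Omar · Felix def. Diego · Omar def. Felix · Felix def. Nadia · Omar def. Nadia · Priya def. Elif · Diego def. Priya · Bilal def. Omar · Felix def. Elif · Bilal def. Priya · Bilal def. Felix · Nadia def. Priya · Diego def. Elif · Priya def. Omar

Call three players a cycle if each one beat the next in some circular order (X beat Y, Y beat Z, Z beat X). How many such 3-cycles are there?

12

Win totals: Elif 2, Priya 3, Diego 4, Felix 3, Bilal 3, Omar 2, Nadia 4.
A player with w wins dominates both others in C(w,2) triples; summing gives 1 + 3 + 6 + 3 + 3 + 1 + 6 = 23 transitive triples.
Total triples C(7,3) = 35, so cyclic triples = 35 − 23 = 12.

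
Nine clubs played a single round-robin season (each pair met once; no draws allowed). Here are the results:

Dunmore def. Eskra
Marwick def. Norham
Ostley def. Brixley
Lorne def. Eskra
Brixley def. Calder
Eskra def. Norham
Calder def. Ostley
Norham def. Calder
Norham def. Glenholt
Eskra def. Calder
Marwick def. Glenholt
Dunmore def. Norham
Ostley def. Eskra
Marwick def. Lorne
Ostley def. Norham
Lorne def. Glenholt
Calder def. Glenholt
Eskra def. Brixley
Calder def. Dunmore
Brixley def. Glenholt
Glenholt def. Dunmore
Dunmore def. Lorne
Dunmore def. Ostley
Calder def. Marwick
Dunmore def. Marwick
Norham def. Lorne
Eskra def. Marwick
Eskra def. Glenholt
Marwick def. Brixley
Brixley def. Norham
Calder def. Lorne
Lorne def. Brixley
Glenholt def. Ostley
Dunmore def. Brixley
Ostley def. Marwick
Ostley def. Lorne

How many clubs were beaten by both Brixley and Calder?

1

Brixley beat: Calder, Norham, Glenholt.
Calder beat: Lorne, Dunmore, Marwick, Ostley, Glenholt.
Both beat: Glenholt — 1.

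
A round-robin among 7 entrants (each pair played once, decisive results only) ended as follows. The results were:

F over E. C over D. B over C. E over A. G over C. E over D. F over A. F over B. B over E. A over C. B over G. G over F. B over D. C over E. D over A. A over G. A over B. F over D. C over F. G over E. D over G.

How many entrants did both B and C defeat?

B beat: C, D, E, G.
C beat: D, E, F.
Both beat: D, E — 2.

2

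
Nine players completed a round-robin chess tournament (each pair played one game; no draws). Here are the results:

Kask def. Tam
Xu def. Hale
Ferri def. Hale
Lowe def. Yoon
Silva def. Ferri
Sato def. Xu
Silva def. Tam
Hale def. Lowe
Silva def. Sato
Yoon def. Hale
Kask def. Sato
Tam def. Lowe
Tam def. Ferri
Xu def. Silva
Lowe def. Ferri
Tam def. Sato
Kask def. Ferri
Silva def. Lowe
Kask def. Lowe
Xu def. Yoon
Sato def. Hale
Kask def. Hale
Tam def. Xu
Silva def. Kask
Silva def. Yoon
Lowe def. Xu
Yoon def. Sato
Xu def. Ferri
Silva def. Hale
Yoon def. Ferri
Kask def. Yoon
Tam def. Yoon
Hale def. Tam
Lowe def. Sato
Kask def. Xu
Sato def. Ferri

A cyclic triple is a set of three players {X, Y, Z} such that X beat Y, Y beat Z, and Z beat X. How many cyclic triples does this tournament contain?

13

Win totals: Xu 4, Lowe 4, Tam 5, Yoon 3, Kask 7, Silva 7, Hale 2, Ferri 1, Sato 3.
A player with w wins dominates both others in C(w,2) triples; summing gives 6 + 6 + 10 + 3 + 21 + 21 + 1 + 0 + 3 = 71 transitive triples.
Total triples C(9,3) = 84, so cyclic triples = 84 − 71 = 13.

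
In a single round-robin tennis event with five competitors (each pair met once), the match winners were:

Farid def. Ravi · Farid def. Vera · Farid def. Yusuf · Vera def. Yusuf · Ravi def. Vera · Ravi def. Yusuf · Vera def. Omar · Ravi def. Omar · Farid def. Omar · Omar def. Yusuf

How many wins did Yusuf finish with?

Yusuf's results: beat no one; lost to Farid, Vera, Ravi, Omar.
That is 0 wins.

0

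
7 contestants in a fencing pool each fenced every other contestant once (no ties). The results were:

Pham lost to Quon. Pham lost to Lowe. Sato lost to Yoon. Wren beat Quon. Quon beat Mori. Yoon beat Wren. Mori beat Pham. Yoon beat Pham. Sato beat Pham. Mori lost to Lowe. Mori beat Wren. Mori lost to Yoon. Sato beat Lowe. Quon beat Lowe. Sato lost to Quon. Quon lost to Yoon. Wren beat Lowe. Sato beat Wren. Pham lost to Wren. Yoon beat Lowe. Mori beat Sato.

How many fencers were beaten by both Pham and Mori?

0

Pham beat: no one.
Mori beat: Wren, Pham, Sato.
No one was beaten by both.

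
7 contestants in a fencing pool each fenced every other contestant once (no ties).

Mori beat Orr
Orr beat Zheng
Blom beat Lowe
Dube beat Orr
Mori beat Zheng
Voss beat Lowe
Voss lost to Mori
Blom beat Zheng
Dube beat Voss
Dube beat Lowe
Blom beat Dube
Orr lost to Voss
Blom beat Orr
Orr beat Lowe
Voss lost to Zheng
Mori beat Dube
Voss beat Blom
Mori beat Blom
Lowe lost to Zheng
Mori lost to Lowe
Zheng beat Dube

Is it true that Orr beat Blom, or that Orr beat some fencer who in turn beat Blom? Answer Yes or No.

No

Orr did not beat Blom directly.
Orr beat Zheng, Lowe, but each of them lost to Blom. No two-step path.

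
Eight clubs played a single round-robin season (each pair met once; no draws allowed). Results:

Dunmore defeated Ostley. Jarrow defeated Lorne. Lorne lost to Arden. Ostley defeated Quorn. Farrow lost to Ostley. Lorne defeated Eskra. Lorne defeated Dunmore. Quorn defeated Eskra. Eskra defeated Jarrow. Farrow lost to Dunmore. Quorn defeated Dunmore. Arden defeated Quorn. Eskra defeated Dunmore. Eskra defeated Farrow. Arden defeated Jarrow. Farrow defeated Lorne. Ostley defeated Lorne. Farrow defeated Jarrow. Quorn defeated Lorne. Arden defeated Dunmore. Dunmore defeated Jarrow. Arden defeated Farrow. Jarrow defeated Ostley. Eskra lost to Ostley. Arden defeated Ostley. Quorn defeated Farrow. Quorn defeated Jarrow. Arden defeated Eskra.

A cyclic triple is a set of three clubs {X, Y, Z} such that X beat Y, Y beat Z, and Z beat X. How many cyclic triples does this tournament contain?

Win totals: Lorne 2, Jarrow 2, Eskra 3, Ostley 4, Dunmore 3, Arden 7, Farrow 2, Quorn 5.
A club with w wins dominates both others in C(w,2) triples; summing gives 1 + 1 + 3 + 6 + 3 + 21 + 1 + 10 = 46 transitive triples.
Total triples C(8,3) = 56, so cyclic triples = 56 − 46 = 10.

10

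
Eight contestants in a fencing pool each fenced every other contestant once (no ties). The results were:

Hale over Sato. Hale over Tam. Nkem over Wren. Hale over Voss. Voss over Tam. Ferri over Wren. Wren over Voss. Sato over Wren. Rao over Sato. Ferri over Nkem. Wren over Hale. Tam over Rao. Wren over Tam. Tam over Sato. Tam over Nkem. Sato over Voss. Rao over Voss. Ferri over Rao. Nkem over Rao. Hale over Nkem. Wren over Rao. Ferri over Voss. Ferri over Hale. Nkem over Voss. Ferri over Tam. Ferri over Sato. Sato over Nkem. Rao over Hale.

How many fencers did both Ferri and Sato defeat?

3

Ferri beat: Hale, Voss, Wren, Tam, Rao, Nkem, Sato.
Sato beat: Voss, Wren, Nkem.
Both beat: Voss, Wren, Nkem — 3.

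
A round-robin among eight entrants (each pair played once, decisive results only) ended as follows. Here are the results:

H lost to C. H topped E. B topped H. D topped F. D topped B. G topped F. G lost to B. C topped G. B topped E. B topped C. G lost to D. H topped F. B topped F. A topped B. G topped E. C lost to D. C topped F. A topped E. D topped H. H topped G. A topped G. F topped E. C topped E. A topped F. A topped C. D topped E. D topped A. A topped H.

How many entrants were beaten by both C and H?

C beat: E, F, G, H.
H beat: E, F, G.
Both beat: E, F, G — 3.

3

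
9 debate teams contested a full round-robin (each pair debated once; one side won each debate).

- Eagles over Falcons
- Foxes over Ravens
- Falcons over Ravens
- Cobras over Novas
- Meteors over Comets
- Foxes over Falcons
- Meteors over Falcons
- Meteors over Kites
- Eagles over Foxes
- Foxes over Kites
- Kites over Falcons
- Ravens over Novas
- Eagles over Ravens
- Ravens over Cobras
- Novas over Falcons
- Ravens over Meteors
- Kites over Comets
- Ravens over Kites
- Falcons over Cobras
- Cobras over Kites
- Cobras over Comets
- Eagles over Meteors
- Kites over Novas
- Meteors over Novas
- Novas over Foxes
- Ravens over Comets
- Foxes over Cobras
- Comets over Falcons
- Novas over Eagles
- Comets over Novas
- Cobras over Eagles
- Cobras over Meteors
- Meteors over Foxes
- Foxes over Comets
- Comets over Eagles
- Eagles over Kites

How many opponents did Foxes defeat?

Foxes' results: beat Comets, Ravens, Kites, Cobras, Falcons; lost to Eagles, Meteors, Novas.
That is 5 wins.

5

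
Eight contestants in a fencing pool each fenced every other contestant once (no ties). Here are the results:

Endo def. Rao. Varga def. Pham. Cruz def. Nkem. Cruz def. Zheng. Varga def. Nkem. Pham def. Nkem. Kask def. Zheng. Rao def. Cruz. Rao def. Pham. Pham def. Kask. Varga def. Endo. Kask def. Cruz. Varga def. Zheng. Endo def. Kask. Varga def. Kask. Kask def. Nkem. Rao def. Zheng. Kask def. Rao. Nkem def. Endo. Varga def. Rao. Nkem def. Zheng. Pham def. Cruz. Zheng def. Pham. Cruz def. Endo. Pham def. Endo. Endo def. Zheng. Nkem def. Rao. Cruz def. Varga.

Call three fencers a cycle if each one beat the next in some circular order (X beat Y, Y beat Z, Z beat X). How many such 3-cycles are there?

Win totals: Pham 4, Rao 3, Cruz 4, Nkem 3, Kask 4, Endo 3, Varga 6, Zheng 1.
A fencer with w wins dominates both others in C(w,2) triples; summing gives 6 + 3 + 6 + 3 + 6 + 3 + 15 + 0 = 42 transitive triples.
Total triples C(8,3) = 56, so cyclic triples = 56 − 42 = 14.

14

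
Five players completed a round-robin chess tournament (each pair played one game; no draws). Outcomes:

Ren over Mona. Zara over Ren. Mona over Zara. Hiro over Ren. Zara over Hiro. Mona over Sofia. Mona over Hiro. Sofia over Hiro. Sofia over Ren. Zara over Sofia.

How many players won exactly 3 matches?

2

Win totals: Hiro 1, Sofia 2, Mona 3, Zara 3, Ren 1.
Exactly 3: Mona, Zara — 2 players.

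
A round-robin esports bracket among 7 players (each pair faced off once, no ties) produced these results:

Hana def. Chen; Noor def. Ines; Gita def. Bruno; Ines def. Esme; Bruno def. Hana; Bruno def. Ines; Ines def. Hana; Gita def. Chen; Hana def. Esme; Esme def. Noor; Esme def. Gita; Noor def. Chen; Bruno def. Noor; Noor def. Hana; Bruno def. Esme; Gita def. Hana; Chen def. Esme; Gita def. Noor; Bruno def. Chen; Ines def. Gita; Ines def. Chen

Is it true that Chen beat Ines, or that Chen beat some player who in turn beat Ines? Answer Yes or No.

Chen did not beat Ines directly.
Chen beat Esme, but each of them lost to Ines. No two-step path.

No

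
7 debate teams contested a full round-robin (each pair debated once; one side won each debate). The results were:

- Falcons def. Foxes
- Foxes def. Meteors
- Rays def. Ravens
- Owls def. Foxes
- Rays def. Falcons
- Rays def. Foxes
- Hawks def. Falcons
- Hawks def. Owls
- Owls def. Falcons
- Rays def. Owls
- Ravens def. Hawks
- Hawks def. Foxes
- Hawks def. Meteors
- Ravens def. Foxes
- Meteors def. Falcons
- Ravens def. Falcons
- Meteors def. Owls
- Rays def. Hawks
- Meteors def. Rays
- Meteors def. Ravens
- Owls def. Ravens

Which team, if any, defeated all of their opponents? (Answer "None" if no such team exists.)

Highest win total is Rays with 5 (out of 6 possible).
Rays lost to Meteors, so no team went undefeated.

None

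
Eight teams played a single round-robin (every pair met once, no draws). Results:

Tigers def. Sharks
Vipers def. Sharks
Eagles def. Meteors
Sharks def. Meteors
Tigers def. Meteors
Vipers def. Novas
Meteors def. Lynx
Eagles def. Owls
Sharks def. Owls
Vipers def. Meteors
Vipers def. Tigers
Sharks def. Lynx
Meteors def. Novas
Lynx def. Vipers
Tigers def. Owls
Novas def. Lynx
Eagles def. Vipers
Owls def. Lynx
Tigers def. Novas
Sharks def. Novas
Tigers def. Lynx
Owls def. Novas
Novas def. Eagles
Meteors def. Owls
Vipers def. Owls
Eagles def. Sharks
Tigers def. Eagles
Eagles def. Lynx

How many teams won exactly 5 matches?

Win totals: Eagles 5, Owls 2, Sharks 4, Lynx 1, Meteors 3, Novas 2, Vipers 5, Tigers 6.
Exactly 5: Eagles, Vipers — 2 teams.

2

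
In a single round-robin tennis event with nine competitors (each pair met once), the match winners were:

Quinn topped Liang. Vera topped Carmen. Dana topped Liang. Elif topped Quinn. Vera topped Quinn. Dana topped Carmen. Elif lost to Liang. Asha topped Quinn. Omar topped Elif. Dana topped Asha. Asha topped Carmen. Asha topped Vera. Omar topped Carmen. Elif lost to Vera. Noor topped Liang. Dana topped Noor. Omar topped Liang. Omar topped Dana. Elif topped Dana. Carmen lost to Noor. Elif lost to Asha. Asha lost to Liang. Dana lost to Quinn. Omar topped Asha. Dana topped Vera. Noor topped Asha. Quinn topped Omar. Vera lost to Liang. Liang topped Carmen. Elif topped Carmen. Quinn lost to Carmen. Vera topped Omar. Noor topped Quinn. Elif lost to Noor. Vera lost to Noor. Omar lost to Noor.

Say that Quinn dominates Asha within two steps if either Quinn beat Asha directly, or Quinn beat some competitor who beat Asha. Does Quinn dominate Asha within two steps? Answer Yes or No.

Yes

Quinn did not beat Asha directly.
Quinn beat Dana, Liang, Omar. Of those, Dana beat Asha.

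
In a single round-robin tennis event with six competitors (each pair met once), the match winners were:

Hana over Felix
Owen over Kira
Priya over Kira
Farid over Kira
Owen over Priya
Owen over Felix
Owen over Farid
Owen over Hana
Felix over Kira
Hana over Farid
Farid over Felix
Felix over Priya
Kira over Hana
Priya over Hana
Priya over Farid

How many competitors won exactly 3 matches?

1

Win totals: Hana 2, Felix 2, Priya 3, Farid 2, Owen 5, Kira 1.
Exactly 3: Priya — 1 competitor.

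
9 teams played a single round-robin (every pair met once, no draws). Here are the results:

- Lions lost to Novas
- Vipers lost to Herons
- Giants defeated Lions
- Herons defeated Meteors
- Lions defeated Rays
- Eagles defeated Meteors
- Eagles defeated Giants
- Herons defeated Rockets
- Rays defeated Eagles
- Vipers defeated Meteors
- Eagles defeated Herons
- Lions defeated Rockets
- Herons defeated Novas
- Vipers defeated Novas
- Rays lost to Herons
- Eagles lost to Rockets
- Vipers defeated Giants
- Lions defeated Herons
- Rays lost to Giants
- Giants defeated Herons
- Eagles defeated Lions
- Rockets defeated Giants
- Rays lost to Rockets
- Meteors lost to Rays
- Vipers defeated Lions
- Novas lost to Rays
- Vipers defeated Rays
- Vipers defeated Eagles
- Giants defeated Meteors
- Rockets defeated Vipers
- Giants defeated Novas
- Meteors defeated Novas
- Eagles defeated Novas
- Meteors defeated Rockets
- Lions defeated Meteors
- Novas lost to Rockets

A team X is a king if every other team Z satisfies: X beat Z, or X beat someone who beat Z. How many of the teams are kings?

6

Herons reaches everyone (king).
Giants reaches everyone (king).
Rockets reaches everyone (king).
Rays cannot reach Vipers in two steps.
Vipers reaches everyone (king).
Meteors cannot reach Herons in two steps.
Novas cannot reach Giants, Vipers, Eagles in two steps.
Eagles reaches everyone (king).
Lions reaches everyone (king).
Kings: Herons, Giants, Rockets, Vipers, Eagles, Lions — 6.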